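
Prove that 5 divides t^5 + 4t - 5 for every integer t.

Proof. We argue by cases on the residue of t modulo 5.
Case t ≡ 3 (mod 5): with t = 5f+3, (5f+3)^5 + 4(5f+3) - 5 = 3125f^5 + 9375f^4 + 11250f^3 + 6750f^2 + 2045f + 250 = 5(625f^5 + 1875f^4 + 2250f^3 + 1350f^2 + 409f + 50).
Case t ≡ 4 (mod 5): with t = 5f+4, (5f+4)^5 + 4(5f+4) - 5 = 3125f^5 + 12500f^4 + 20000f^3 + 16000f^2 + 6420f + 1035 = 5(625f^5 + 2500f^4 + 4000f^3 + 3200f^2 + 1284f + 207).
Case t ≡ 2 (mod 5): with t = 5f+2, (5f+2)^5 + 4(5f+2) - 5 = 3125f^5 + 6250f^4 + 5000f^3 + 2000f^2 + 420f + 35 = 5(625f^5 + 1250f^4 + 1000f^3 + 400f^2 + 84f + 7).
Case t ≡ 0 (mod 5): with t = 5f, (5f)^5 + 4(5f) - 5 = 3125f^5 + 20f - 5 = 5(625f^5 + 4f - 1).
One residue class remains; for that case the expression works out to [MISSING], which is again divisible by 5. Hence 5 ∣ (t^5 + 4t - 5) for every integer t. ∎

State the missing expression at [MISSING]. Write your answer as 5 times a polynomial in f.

5(625f^5 + 625f^4 + 250f^3 + 50f^2 + 9f)

The residues treated are {3, 4, 2, 0}, so the missing case is t ≡ 1 (mod 5); write t = 5f+1.
Then (5f+1)^5 + 4(5f+1) - 5 = 3125f^5 + 3125f^4 + 1250f^3 + 250f^2 + 45f = 5(625f^5 + 625f^4 + 250f^3 + 50f^2 + 9f).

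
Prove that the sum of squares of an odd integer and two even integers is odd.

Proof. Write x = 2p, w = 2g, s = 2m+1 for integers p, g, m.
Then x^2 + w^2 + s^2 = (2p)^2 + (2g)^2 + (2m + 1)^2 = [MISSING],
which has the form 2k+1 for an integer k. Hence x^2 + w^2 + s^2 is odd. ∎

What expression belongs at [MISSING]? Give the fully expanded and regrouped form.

2(2g^2 + 2m^2 + 2m + 2p^2) + 1

Expanding: (2p)^2 + (2g)^2 + (2m + 1)^2 = 4g^2 + 4m^2 + 4m + 4p^2 + 1.
Every term except the constant is even, so this is 2(2g^2 + 2m^2 + 2m + 2p^2) + 1,
and 2g^2 + 2m^2 + 2m + 2p^2 ∈ ℤ gives the required form.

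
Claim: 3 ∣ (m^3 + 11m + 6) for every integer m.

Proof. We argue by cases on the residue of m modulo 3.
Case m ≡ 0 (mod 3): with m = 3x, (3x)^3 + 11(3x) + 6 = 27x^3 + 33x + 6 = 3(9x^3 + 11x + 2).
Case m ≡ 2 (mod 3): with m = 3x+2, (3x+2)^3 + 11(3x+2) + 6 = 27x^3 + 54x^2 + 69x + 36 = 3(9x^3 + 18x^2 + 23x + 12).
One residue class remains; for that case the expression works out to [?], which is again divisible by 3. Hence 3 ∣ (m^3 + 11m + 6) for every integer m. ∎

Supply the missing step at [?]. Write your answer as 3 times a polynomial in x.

Only m ≡ 1 (mod 3) is unaccounted for. Put m = 3x+1:
(3x+1)^3 + 11(3x+1) + 6 expands to 27x^3 + 27x^2 + 42x + 18,
and factoring out 3 leaves 3(9x^3 + 9x^2 + 14x + 6).

3(9x^3 + 9x^2 + 14x + 6)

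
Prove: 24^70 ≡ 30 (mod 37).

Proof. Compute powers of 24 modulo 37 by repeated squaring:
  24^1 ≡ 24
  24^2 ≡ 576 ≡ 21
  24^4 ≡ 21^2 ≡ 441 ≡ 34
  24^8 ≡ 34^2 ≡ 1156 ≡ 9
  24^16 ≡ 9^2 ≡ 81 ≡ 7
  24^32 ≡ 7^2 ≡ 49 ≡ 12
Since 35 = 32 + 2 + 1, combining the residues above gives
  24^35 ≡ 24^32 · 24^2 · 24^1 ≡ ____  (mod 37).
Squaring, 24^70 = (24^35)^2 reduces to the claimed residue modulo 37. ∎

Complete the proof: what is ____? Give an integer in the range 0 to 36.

17

Multiply the listed residues: 12 · 21 · 24 = 252 → 6048.
Reducing modulo 37: 6048 = 163·37 + 17, so 24^35 ≡ 17.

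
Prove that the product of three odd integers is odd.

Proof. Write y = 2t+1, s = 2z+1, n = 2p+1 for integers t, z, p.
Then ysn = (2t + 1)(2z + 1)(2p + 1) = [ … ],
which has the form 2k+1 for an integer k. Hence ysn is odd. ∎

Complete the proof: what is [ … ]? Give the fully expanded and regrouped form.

2(4ptz + 2pt + 2pz + p + 2tz + t + z) + 1

(2t + 1)(2z + 1)(2p + 1) = 8ptz + 4pt + 4pz + 2p + 4tz + 2t + 2z + 1
= 2(4ptz + 2pt + 2pz + p + 2tz + t + z) + 1.
Since 4ptz + 2pt + 2pz + p + 2tz + t + z is an integer, the product is of the form 2k+1 for an integer k.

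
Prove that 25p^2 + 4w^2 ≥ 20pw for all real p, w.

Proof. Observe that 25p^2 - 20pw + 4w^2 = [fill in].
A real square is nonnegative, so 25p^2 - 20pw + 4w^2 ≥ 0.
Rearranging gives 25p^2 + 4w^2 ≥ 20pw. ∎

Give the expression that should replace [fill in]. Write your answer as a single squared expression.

The leading and trailing coefficients are 5^2 and 2^2, and 20 = 2·5·2, so the trinomial is (5p - 2w)^2.
Hence 25p^2 - 20pw + 4w^2 ≥ 0.

(5p - 2w)^2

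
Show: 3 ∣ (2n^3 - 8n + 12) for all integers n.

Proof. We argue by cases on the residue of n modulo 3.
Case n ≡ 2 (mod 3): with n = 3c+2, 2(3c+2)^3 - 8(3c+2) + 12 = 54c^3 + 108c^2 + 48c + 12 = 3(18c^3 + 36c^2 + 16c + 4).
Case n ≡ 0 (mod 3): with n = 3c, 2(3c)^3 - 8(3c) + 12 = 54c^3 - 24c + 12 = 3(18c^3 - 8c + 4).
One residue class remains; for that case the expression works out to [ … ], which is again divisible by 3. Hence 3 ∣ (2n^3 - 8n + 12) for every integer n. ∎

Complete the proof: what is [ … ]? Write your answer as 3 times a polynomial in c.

3(18c^3 + 18c^2 - 2c + 2)

Only n ≡ 1 (mod 3) is unaccounted for. Put n = 3c+1:
2(3c+1)^3 - 8(3c+1) + 12 expands to 54c^3 + 54c^2 - 6c + 6,
and factoring out 3 leaves 3(18c^3 + 18c^2 - 2c + 2).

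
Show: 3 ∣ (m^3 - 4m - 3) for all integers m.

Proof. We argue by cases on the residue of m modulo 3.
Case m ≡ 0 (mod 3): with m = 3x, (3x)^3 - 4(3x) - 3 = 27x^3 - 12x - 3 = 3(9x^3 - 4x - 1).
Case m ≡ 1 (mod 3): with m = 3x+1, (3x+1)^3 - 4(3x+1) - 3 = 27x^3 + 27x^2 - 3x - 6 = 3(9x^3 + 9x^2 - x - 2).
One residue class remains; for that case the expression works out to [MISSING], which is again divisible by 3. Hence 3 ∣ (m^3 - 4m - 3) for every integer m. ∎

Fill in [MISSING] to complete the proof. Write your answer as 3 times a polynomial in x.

The residues treated are {0, 1}, so the missing case is m ≡ 2 (mod 3); write m = 3x+2.
Then (3x+2)^3 - 4(3x+2) - 3 = 27x^3 + 54x^2 + 24x - 3 = 3(9x^3 + 18x^2 + 8x - 1).

3(9x^3 + 18x^2 + 8x - 1)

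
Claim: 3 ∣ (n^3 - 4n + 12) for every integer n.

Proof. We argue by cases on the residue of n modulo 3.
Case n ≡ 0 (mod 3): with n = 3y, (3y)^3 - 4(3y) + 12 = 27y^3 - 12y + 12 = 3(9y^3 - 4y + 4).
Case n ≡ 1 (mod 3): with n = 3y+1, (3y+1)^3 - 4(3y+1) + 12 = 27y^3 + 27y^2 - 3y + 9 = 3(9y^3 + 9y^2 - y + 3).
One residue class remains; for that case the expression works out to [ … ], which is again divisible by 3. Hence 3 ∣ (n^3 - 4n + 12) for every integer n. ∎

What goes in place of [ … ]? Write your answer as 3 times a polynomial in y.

3(9y^3 + 18y^2 + 8y + 4)

Only n ≡ 2 (mod 3) is unaccounted for. Put n = 3y+2:
(3y+2)^3 - 4(3y+2) + 12 expands to 27y^3 + 54y^2 + 24y + 12,
and factoring out 3 leaves 3(9y^3 + 18y^2 + 8y + 4).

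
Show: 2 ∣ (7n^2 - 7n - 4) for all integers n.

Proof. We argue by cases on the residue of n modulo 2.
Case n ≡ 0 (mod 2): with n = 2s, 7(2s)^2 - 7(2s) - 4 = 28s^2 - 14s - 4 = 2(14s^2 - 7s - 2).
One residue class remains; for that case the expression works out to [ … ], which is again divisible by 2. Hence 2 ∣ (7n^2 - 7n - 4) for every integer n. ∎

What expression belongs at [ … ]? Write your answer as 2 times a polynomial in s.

2(14s^2 + 7s - 2)

The residues treated are {0}, so the missing case is n ≡ 1 (mod 2); write n = 2s+1.
Then 7(2s+1)^2 - 7(2s+1) - 4 = 28s^2 + 14s - 4 = 2(14s^2 + 7s - 2).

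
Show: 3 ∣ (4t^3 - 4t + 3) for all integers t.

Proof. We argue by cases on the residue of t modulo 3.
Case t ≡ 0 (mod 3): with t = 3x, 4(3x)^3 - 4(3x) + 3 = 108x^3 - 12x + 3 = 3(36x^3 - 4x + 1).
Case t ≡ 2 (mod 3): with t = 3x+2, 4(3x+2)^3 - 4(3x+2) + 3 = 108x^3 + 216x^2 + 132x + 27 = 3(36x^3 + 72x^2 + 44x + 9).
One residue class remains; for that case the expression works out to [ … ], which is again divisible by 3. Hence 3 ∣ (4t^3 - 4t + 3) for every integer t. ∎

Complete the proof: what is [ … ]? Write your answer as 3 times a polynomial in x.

Only t ≡ 1 (mod 3) is unaccounted for. Put t = 3x+1:
4(3x+1)^3 - 4(3x+1) + 3 expands to 108x^3 + 108x^2 + 24x + 3,
and factoring out 3 leaves 3(36x^3 + 36x^2 + 8x + 1).

3(36x^3 + 36x^2 + 8x + 1)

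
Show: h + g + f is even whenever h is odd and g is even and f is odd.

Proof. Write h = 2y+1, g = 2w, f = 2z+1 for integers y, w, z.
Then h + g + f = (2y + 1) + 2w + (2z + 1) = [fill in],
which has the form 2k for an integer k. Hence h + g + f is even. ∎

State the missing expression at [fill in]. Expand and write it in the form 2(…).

(2y + 1) + 2w + (2z + 1) = 2w + 2y + 2z + 2
= 2(w + y + z + 1).
Since w + y + z + 1 is an integer, the sum is of the form 2k for an integer k.

2(w + y + z + 1)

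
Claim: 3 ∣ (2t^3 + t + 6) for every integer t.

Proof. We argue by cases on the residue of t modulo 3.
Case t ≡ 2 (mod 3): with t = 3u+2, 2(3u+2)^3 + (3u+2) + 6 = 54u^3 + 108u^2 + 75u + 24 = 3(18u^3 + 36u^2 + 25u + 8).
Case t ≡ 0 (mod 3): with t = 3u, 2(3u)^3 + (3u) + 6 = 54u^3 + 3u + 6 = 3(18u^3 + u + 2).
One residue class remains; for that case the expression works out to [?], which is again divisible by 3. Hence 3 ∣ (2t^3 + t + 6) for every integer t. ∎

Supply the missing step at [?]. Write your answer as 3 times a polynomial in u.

3(18u^3 + 18u^2 + 7u + 3)

Only t ≡ 1 (mod 3) is unaccounted for. Put t = 3u+1:
2(3u+1)^3 + (3u+1) + 6 expands to 54u^3 + 54u^2 + 21u + 9,
and factoring out 3 leaves 3(18u^3 + 18u^2 + 7u + 3).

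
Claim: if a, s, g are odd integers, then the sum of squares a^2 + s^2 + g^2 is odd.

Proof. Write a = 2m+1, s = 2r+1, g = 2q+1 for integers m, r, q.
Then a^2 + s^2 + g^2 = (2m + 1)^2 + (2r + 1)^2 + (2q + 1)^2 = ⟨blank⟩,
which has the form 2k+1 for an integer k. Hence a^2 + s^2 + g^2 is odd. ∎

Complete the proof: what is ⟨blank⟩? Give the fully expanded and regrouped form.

2(2m^2 + 2m + 2q^2 + 2q + 2r^2 + 2r + 1) + 1

(2m + 1)^2 + (2r + 1)^2 + (2q + 1)^2 = 4m^2 + 4m + 4q^2 + 4q + 4r^2 + 4r + 3
= 2(2m^2 + 2m + 2q^2 + 2q + 2r^2 + 2r + 1) + 1.
Since 2m^2 + 2m + 2q^2 + 2q + 2r^2 + 2r + 1 is an integer, the sum of squares is of the form 2k+1 for an integer k.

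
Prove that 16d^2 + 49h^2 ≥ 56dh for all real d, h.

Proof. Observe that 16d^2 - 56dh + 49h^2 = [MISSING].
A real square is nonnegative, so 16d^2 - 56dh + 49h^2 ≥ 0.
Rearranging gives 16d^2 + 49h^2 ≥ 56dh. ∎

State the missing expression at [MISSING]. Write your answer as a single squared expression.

(4d - 7h)^2

16d^2 - 56dh + 49h^2 is a perfect-square trinomial: the outer terms are (4d)^2 and (7h)^2, and the cross term is -2·4d·7h.
So 16d^2 - 56dh + 49h^2 = (4d - 7h)^2 ≥ 0.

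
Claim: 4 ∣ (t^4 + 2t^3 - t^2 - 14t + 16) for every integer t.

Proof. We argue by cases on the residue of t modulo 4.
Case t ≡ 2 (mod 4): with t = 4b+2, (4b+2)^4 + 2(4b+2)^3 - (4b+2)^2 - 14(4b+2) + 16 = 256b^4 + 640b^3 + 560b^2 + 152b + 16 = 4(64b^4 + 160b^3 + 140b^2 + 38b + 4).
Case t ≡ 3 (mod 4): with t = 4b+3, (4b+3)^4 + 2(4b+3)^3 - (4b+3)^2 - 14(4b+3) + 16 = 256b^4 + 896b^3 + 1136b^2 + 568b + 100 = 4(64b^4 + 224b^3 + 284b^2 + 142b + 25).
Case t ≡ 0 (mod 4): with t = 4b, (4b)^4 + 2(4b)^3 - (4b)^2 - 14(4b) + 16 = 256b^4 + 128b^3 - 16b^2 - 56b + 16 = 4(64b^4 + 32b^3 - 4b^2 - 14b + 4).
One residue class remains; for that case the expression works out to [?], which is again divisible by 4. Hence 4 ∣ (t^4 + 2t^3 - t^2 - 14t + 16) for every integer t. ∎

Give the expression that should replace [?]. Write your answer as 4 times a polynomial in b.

4(64b^4 + 96b^3 + 44b^2 - 6b + 1)

Only t ≡ 1 (mod 4) is unaccounted for. Put t = 4b+1:
(4b+1)^4 + 2(4b+1)^3 - (4b+1)^2 - 14(4b+1) + 16 expands to 256b^4 + 384b^3 + 176b^2 - 24b + 4,
and factoring out 4 leaves 4(64b^4 + 96b^3 + 44b^2 - 6b + 1).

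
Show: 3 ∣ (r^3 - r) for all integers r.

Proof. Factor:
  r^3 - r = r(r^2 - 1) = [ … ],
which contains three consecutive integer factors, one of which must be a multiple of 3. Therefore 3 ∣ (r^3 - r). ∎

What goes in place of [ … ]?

r(r^2 - 1) = r(r - 1)(r + 1) = (r - 1)r(r + 1).
These three factors are consecutive integers, so their product is divisible by 3.

(r - 1)r(r + 1)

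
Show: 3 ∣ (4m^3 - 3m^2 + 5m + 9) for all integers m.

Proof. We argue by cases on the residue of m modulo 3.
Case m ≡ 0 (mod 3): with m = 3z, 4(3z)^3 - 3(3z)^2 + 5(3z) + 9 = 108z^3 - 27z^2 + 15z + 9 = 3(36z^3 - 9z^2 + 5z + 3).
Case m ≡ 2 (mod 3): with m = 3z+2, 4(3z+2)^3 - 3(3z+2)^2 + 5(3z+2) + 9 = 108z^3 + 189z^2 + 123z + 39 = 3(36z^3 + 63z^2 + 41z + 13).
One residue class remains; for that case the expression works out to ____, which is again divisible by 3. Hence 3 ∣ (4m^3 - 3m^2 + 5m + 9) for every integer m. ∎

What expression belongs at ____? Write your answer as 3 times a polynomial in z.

3(36z^3 + 27z^2 + 11z + 5)

The residues treated are {0, 2}, so the missing case is m ≡ 1 (mod 3); write m = 3z+1.
Then 4(3z+1)^3 - 3(3z+1)^2 + 5(3z+1) + 9 = 108z^3 + 81z^2 + 33z + 15 = 3(36z^3 + 27z^2 + 11z + 5).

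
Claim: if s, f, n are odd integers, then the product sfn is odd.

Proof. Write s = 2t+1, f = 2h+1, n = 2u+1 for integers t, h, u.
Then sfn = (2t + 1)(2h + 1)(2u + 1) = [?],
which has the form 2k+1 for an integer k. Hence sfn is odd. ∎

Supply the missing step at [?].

2(4htu + 2ht + 2hu + h + 2tu + t + u) + 1

(2t + 1)(2h + 1)(2u + 1) = 8htu + 4ht + 4hu + 2h + 4tu + 2t + 2u + 1
= 2(4htu + 2ht + 2hu + h + 2tu + t + u) + 1.
Since 4htu + 2ht + 2hu + h + 2tu + t + u is an integer, the product is of the form 2k+1 for an integer k.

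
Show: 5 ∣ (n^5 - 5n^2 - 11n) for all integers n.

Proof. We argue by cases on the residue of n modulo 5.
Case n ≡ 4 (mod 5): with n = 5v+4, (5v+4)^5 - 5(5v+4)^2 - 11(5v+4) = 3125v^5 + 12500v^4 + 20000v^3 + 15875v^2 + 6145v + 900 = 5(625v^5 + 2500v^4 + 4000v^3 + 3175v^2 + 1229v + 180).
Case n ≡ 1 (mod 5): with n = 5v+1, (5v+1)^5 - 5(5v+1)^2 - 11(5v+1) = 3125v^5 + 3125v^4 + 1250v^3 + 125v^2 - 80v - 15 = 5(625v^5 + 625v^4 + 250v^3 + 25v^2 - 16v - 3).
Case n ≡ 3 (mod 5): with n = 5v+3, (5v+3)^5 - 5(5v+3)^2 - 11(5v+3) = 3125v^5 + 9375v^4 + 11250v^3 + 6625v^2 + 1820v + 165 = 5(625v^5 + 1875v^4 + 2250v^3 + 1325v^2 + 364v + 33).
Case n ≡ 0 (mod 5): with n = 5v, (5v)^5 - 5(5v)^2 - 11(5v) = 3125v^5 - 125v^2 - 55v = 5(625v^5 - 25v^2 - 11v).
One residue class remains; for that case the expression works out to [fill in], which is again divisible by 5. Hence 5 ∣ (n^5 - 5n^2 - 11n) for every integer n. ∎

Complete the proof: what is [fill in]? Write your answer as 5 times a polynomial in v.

Only n ≡ 2 (mod 5) is unaccounted for. Put n = 5v+2:
(5v+2)^5 - 5(5v+2)^2 - 11(5v+2) expands to 3125v^5 + 6250v^4 + 5000v^3 + 1875v^2 + 245v - 10,
and factoring out 5 leaves 5(625v^5 + 1250v^4 + 1000v^3 + 375v^2 + 49v - 2).

5(625v^5 + 1250v^4 + 1000v^3 + 375v^2 + 49v - 2)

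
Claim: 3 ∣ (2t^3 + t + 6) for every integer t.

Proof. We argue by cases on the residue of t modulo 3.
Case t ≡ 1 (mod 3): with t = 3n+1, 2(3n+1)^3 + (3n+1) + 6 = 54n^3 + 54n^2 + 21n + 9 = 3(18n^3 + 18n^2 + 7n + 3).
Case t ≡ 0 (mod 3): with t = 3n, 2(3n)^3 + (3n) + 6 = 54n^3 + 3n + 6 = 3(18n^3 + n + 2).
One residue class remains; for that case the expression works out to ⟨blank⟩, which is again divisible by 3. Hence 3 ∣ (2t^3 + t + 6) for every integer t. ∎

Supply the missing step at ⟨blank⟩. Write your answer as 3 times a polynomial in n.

Only t ≡ 2 (mod 3) is unaccounted for. Put t = 3n+2:
2(3n+2)^3 + (3n+2) + 6 expands to 54n^3 + 108n^2 + 75n + 24,
and factoring out 3 leaves 3(18n^3 + 36n^2 + 25n + 8).

3(18n^3 + 36n^2 + 25n + 8)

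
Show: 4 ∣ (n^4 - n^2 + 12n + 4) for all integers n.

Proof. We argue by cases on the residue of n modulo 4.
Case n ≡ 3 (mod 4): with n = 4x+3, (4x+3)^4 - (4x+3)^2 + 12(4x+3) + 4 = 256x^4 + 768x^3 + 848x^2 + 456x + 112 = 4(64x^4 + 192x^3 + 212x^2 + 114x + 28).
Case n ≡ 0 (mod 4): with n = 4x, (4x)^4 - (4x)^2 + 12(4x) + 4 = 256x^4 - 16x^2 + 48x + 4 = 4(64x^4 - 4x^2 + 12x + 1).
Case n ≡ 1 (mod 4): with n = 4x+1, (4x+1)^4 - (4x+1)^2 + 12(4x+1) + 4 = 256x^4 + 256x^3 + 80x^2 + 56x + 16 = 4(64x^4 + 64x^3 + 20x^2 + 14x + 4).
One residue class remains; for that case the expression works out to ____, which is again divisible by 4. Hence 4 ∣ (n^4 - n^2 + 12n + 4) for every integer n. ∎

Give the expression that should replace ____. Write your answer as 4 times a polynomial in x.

The residues treated are {3, 0, 1}, so the missing case is n ≡ 2 (mod 4); write n = 4x+2.
Then (4x+2)^4 - (4x+2)^2 + 12(4x+2) + 4 = 256x^4 + 512x^3 + 368x^2 + 160x + 40 = 4(64x^4 + 128x^3 + 92x^2 + 40x + 10).

4(64x^4 + 128x^3 + 92x^2 + 40x + 10)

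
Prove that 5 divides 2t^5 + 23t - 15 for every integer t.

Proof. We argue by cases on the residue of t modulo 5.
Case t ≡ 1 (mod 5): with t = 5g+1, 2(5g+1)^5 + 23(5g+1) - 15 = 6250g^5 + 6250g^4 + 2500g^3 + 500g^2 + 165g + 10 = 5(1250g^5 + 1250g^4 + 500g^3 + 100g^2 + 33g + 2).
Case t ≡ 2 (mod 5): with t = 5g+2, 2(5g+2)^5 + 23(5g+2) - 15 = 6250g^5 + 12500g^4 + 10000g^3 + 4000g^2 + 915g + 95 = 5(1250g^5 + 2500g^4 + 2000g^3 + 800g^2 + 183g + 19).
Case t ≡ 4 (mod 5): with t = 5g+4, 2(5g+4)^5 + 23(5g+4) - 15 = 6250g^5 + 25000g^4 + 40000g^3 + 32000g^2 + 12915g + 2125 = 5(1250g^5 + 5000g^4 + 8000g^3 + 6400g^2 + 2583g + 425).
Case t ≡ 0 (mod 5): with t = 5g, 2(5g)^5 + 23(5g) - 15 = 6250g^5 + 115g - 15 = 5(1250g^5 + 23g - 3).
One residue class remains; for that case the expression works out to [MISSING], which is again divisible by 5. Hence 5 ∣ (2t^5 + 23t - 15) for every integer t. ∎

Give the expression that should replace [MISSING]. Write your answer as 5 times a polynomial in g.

Only t ≡ 3 (mod 5) is unaccounted for. Put t = 5g+3:
2(5g+3)^5 + 23(5g+3) - 15 expands to 6250g^5 + 18750g^4 + 22500g^3 + 13500g^2 + 4165g + 540,
and factoring out 5 leaves 5(1250g^5 + 3750g^4 + 4500g^3 + 2700g^2 + 833g + 108).

5(1250g^5 + 3750g^4 + 4500g^3 + 2700g^2 + 833g + 108)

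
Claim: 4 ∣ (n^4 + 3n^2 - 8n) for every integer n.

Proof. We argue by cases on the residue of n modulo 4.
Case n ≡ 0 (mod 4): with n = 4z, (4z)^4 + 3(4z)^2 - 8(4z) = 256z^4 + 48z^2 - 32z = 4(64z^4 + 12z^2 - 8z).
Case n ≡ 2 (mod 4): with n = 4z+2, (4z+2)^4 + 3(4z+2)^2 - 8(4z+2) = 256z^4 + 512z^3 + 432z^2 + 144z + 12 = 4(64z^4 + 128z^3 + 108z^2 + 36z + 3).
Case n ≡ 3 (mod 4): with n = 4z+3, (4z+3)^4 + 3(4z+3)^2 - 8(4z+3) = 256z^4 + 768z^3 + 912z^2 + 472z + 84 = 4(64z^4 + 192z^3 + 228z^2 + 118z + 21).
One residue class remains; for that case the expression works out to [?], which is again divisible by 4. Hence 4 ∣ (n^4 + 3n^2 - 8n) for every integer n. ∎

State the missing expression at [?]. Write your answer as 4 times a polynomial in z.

4(64z^4 + 64z^3 + 36z^2 + 2z - 1)

Only n ≡ 1 (mod 4) is unaccounted for. Put n = 4z+1:
(4z+1)^4 + 3(4z+1)^2 - 8(4z+1) expands to 256z^4 + 256z^3 + 144z^2 + 8z - 4,
and factoring out 4 leaves 4(64z^4 + 64z^3 + 36z^2 + 2z - 1).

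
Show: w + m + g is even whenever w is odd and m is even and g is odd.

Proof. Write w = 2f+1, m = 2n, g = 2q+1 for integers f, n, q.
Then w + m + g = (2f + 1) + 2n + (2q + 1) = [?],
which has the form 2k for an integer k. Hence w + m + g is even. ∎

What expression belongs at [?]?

(2f + 1) + 2n + (2q + 1) = 2f + 2n + 2q + 2
= 2(f + n + q + 1).
Since f + n + q + 1 is an integer, the sum is of the form 2k for an integer k.

2(f + n + q + 1)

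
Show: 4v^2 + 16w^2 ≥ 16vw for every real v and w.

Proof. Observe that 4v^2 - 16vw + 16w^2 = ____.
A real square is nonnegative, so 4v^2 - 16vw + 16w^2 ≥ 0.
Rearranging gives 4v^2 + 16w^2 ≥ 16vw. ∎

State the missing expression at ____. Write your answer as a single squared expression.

(2v - 4w)^2

4v^2 - 16vw + 16w^2 is a perfect-square trinomial: the outer terms are (2v)^2 and (4w)^2, and the cross term is -2·2v·4w.
So 4v^2 - 16vw + 16w^2 = (2v - 4w)^2 ≥ 0.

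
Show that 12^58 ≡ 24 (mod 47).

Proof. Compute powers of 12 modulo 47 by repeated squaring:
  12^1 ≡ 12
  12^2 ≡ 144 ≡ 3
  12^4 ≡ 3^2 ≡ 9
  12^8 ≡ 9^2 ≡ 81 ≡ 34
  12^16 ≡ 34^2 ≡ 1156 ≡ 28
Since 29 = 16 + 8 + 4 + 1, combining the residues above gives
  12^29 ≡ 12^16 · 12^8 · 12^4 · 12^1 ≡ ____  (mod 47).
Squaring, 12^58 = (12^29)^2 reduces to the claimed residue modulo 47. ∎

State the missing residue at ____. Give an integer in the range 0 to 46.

27

Multiply the listed residues: 28 · 34 · 9 · 12 = 952 → 8568 → 102816.
Reducing modulo 47: 102816 = 2187·47 + 27, so 12^29 ≡ 27.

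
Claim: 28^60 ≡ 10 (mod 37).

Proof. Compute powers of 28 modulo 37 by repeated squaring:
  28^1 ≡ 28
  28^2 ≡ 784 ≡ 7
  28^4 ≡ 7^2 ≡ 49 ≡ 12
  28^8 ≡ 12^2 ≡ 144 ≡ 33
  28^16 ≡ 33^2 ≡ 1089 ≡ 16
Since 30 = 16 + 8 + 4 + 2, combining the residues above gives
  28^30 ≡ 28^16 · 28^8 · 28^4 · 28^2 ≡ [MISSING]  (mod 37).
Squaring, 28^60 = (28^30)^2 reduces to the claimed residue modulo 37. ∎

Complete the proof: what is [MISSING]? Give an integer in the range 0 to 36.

28^16 · 28^8 · 28^4 · 28^2 ≡ 16 · 33 · 12 · 7 = 44352.
44352 mod 37 = 26, so 28^30 ≡ 26 (mod 37).

26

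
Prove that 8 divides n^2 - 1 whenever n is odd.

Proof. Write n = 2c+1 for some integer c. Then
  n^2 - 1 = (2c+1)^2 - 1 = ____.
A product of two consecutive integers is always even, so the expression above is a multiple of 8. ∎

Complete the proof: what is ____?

(2c+1)^2 - 1 = 4c^2 + 4c + 1 - 1 = 4c^2 + 4c = 4c(c+1).
Since c and c+1 are consecutive, c(c+1) is even, and 4·(even) is a multiple of 8.

4c(c + 1)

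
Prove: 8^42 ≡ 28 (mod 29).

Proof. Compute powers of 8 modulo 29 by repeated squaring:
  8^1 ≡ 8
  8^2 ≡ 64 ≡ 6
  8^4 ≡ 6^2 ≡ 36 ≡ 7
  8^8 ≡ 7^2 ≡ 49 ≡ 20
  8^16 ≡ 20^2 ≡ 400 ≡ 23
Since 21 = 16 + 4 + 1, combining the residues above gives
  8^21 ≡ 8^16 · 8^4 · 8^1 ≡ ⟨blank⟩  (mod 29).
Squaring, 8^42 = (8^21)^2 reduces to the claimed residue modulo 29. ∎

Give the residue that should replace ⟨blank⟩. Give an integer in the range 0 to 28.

12

Multiply the listed residues: 23 · 7 · 8 = 161 → 1288.
Reducing modulo 29: 1288 = 44·29 + 12, so 8^21 ≡ 12.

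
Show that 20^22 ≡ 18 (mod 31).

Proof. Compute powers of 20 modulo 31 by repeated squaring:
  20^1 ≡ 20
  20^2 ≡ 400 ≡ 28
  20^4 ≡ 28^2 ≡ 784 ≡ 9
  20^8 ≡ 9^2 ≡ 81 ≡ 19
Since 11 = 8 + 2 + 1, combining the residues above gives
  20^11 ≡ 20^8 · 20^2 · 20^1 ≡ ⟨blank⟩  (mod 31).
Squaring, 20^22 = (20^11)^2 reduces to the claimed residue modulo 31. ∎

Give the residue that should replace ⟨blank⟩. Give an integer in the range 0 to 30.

7

Multiply the listed residues: 19 · 28 · 20 = 532 → 10640.
Reducing modulo 31: 10640 = 343·31 + 7, so 20^11 ≡ 7.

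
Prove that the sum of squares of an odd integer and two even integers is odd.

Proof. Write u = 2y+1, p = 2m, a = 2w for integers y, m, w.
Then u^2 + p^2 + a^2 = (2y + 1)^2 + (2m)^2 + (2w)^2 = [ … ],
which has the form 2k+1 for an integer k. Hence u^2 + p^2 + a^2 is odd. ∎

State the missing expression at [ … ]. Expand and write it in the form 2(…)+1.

(2y + 1)^2 + (2m)^2 + (2w)^2 = 4m^2 + 4w^2 + 4y^2 + 4y + 1
= 2(2m^2 + 2w^2 + 2y^2 + 2y) + 1.
Since 2m^2 + 2w^2 + 2y^2 + 2y is an integer, the sum of squares is of the form 2k+1 for an integer k.

2(2m^2 + 2w^2 + 2y^2 + 2y) + 1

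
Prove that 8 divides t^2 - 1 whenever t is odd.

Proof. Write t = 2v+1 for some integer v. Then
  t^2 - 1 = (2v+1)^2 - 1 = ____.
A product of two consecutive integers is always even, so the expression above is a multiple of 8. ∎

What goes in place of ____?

4v(v + 1)

(2v+1)^2 - 1 = 4v^2 + 4v + 1 - 1 = 4v^2 + 4v = 4v(v+1).
Since v and v+1 are consecutive, v(v+1) is even, and 4·(even) is a multiple of 8.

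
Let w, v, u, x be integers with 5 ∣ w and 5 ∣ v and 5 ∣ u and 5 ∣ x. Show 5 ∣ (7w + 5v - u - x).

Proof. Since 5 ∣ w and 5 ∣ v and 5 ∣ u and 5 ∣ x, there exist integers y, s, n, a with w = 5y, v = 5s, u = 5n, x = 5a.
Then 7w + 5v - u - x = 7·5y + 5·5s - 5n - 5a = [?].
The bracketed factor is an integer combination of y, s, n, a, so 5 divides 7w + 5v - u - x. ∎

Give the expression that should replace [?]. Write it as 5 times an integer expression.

Pull the common 5 out of every term: 7·5y + 5·5s - 5n - 5a = 5(-a - n + 5s + 7y).
-a - n + 5s + 7y is an integer, which exhibits the divisibility.

5(-a - n + 5s + 7y)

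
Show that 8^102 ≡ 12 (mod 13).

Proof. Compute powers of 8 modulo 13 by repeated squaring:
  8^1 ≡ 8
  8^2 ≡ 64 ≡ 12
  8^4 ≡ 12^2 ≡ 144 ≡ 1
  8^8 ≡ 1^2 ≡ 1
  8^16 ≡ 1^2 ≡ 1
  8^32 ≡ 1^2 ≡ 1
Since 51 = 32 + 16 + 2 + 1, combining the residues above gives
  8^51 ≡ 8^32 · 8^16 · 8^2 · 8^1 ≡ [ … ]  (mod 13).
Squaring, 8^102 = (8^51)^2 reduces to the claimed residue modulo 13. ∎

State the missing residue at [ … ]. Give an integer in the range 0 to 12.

Multiply the listed residues: 1 · 1 · 12 · 8 = 1 → 12 → 96.
Reducing modulo 13: 96 = 7·13 + 5, so 8^51 ≡ 5.

5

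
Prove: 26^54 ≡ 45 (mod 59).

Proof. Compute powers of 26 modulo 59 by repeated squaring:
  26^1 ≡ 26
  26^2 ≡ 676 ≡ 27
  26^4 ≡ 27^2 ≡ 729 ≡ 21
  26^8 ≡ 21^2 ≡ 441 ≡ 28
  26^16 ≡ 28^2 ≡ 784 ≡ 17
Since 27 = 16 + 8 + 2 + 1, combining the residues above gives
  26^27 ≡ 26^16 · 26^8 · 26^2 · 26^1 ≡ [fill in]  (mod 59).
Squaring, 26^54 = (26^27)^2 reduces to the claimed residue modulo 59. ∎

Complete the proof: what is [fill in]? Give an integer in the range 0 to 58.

35

26^16 · 26^8 · 26^2 · 26^1 ≡ 17 · 28 · 27 · 26 = 334152.
334152 mod 59 = 35, so 26^27 ≡ 35 (mod 59).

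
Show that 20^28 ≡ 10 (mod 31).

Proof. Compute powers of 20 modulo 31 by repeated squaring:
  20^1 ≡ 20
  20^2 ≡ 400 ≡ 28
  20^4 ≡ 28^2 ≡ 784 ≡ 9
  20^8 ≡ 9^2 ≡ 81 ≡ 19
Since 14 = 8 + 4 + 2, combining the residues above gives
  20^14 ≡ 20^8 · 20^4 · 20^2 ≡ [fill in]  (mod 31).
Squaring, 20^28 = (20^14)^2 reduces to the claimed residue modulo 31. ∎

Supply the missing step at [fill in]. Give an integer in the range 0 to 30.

14

20^8 · 20^4 · 20^2 ≡ 19 · 9 · 28 = 4788.
4788 mod 31 = 14, so 20^14 ≡ 14 (mod 31).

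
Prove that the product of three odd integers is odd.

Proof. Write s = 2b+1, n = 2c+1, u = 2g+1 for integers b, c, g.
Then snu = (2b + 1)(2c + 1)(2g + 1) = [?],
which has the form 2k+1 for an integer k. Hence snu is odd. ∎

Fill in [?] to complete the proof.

2(4bcg + 2bc + 2bg + b + 2cg + c + g) + 1

Expanding: (2b + 1)(2c + 1)(2g + 1) = 8bcg + 4bc + 4bg + 2b + 4cg + 2c + 2g + 1.
Every term except the constant is even, so this is 2(4bcg + 2bc + 2bg + b + 2cg + c + g) + 1,
and 4bcg + 2bc + 2bg + b + 2cg + c + g ∈ ℤ gives the required form.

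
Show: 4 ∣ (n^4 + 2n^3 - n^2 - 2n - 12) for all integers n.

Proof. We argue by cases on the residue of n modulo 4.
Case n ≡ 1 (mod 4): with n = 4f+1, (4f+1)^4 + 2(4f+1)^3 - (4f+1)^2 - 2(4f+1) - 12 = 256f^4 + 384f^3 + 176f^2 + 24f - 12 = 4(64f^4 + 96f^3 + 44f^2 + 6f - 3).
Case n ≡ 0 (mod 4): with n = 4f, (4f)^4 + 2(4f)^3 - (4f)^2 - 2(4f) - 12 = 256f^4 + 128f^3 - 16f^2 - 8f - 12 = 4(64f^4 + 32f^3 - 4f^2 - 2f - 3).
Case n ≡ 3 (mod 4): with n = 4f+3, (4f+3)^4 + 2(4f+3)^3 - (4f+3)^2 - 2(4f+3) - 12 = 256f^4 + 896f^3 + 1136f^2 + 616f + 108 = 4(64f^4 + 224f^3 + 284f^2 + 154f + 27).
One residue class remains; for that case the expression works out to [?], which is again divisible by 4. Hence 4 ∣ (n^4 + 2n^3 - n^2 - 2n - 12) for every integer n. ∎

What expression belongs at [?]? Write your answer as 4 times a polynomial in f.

4(64f^4 + 160f^3 + 140f^2 + 50f + 3)

The residues treated are {1, 0, 3}, so the missing case is n ≡ 2 (mod 4); write n = 4f+2.
Then (4f+2)^4 + 2(4f+2)^3 - (4f+2)^2 - 2(4f+2) - 12 = 256f^4 + 640f^3 + 560f^2 + 200f + 12 = 4(64f^4 + 160f^3 + 140f^2 + 50f + 3).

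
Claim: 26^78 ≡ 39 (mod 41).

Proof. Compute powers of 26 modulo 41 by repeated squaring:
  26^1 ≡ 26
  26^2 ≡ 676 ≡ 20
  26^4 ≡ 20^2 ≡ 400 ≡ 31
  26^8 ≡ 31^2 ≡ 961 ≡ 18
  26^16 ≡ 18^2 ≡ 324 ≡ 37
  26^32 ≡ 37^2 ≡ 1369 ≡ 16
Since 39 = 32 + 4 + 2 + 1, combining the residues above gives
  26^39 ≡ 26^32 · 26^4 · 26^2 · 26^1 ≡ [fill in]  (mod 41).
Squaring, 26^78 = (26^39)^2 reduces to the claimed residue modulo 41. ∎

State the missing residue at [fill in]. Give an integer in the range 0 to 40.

26^32 · 26^4 · 26^2 · 26^1 ≡ 16 · 31 · 20 · 26 = 257920.
257920 mod 41 = 30, so 26^39 ≡ 30 (mod 41).

30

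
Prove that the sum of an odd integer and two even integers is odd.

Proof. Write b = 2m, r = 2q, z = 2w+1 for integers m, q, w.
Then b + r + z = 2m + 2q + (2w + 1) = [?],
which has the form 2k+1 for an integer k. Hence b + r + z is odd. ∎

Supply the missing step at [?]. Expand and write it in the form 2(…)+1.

2(m + q + w) + 1

Expanding: 2m + 2q + (2w + 1) = 2m + 2q + 2w + 1.
Every term except the constant is even, so this is 2(m + q + w) + 1,
and m + q + w ∈ ℤ gives the required form.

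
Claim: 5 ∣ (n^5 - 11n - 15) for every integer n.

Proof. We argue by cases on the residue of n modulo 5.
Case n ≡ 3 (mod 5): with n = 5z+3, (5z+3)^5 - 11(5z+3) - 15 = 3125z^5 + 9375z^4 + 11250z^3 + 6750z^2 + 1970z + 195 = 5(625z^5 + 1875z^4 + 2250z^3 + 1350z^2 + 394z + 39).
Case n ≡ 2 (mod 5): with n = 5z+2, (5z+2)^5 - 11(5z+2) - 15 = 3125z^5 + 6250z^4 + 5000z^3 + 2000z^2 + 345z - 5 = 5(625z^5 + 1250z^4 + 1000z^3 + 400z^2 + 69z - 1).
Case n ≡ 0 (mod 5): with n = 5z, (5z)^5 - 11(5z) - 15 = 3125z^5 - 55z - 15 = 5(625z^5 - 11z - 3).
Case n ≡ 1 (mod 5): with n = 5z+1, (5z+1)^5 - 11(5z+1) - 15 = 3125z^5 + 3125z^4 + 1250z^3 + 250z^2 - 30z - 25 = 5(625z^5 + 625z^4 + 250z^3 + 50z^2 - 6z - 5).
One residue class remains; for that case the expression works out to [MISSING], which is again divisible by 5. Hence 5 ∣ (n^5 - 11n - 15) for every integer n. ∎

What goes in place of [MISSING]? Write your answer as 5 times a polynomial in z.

5(625z^5 + 2500z^4 + 4000z^3 + 3200z^2 + 1269z + 193)

Only n ≡ 4 (mod 5) is unaccounted for. Put n = 5z+4:
(5z+4)^5 - 11(5z+4) - 15 expands to 3125z^5 + 12500z^4 + 20000z^3 + 16000z^2 + 6345z + 965,
and factoring out 5 leaves 5(625z^5 + 2500z^4 + 4000z^3 + 3200z^2 + 1269z + 193).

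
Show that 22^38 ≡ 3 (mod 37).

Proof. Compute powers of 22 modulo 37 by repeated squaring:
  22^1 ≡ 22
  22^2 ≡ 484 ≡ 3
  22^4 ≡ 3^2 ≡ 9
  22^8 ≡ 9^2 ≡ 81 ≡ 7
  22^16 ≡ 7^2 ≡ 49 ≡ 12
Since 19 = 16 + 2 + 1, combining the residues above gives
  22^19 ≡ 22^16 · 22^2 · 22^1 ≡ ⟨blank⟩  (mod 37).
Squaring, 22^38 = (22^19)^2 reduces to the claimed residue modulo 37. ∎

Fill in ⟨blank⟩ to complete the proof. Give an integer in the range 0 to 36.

Multiply the listed residues: 12 · 3 · 22 = 36 → 792.
Reducing modulo 37: 792 = 21·37 + 15, so 22^19 ≡ 15.

15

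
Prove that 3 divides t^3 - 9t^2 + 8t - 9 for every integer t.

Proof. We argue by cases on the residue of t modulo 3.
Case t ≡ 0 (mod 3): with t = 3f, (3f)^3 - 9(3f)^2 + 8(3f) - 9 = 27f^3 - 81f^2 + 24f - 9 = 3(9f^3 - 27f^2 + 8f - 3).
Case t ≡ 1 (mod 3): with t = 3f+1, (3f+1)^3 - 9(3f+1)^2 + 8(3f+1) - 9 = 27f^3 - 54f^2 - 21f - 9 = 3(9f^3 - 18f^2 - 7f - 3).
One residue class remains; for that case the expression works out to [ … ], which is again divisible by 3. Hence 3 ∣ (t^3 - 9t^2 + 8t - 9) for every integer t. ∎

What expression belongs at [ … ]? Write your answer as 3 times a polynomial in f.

3(9f^3 - 9f^2 - 16f - 7)

Only t ≡ 2 (mod 3) is unaccounted for. Put t = 3f+2:
(3f+2)^3 - 9(3f+2)^2 + 8(3f+2) - 9 expands to 27f^3 - 27f^2 - 48f - 21,
and factoring out 3 leaves 3(9f^3 - 9f^2 - 16f - 7).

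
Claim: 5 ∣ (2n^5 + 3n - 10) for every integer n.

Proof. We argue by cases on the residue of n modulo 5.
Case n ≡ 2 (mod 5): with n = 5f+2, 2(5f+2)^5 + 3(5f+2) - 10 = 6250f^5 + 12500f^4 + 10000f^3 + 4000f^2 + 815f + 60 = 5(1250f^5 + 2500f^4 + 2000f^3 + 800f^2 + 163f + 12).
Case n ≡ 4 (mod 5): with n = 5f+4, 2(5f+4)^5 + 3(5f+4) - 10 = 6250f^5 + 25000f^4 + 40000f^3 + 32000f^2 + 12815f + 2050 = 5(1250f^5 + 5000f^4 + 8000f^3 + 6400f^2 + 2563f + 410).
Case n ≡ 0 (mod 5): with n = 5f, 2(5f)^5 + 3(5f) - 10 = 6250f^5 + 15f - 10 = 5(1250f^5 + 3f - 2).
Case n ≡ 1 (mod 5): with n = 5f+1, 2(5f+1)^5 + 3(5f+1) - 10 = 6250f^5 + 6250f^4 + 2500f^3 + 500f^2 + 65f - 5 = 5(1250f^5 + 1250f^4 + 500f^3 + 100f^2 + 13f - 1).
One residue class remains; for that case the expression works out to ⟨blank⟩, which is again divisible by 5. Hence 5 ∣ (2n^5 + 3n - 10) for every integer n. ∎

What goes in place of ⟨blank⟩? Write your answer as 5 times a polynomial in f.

Only n ≡ 3 (mod 5) is unaccounted for. Put n = 5f+3:
2(5f+3)^5 + 3(5f+3) - 10 expands to 6250f^5 + 18750f^4 + 22500f^3 + 13500f^2 + 4065f + 485,
and factoring out 5 leaves 5(1250f^5 + 3750f^4 + 4500f^3 + 2700f^2 + 813f + 97).

5(1250f^5 + 3750f^4 + 4500f^3 + 2700f^2 + 813f + 97)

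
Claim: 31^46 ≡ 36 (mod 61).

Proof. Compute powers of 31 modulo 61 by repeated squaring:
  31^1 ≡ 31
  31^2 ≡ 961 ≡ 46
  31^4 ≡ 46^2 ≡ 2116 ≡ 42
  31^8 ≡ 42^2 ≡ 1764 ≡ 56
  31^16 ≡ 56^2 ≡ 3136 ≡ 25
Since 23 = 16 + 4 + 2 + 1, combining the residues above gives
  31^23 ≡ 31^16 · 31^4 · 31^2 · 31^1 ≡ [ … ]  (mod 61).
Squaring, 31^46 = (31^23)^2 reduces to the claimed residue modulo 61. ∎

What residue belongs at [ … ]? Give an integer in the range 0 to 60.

55

Multiply the listed residues: 25 · 42 · 46 · 31 = 1050 → 48300 → 1497300.
Reducing modulo 61: 1497300 = 24545·61 + 55, so 31^23 ≡ 55.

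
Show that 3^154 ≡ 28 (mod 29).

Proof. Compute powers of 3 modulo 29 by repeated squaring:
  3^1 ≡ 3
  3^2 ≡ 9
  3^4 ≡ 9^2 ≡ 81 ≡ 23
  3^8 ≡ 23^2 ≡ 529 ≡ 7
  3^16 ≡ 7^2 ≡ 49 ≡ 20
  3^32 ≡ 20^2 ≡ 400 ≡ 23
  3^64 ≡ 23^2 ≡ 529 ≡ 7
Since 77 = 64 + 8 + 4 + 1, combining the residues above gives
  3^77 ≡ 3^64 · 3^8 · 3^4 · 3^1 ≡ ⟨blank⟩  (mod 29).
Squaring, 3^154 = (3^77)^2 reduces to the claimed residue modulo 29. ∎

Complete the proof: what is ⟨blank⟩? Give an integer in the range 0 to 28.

3^64 · 3^8 · 3^4 · 3^1 ≡ 7 · 7 · 23 · 3 = 3381.
3381 mod 29 = 17, so 3^77 ≡ 17 (mod 29).

17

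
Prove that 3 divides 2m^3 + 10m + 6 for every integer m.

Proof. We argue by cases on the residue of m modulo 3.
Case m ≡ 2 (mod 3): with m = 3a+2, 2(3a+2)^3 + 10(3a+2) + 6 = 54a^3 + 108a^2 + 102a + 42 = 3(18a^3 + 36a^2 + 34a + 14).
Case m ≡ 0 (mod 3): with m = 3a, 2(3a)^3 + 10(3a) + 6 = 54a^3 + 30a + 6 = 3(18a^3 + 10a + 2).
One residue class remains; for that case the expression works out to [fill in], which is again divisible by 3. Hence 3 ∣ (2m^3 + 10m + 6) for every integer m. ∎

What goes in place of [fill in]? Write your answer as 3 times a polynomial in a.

The residues treated are {2, 0}, so the missing case is m ≡ 1 (mod 3); write m = 3a+1.
Then 2(3a+1)^3 + 10(3a+1) + 6 = 54a^3 + 54a^2 + 48a + 18 = 3(18a^3 + 18a^2 + 16a + 6).

3(18a^3 + 18a^2 + 16a + 6)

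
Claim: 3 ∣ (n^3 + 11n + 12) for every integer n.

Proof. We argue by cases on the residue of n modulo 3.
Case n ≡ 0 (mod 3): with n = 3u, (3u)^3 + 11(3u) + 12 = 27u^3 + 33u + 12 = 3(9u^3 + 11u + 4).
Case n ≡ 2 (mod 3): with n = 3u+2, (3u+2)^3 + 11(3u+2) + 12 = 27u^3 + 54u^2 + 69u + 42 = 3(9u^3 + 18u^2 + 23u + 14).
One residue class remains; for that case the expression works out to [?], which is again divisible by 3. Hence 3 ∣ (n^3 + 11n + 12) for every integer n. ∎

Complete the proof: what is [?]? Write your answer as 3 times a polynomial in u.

Only n ≡ 1 (mod 3) is unaccounted for. Put n = 3u+1:
(3u+1)^3 + 11(3u+1) + 12 expands to 27u^3 + 27u^2 + 42u + 24,
and factoring out 3 leaves 3(9u^3 + 9u^2 + 14u + 8).

3(9u^3 + 9u^2 + 14u + 8)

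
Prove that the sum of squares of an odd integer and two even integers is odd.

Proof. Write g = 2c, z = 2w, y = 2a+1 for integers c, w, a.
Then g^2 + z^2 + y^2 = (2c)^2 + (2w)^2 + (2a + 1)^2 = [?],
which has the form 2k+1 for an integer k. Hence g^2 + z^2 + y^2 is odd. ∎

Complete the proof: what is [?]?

2(2a^2 + 2a + 2c^2 + 2w^2) + 1

Expanding: (2c)^2 + (2w)^2 + (2a + 1)^2 = 4a^2 + 4a + 4c^2 + 4w^2 + 1.
Every term except the constant is even, so this is 2(2a^2 + 2a + 2c^2 + 2w^2) + 1,
and 2a^2 + 2a + 2c^2 + 2w^2 ∈ ℤ gives the required form.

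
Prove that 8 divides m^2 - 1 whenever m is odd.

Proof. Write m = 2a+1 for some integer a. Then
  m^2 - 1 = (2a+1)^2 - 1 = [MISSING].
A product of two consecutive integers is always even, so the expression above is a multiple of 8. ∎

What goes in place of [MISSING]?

4a(a + 1)

(2a+1)^2 - 1 = 4a^2 + 4a + 1 - 1 = 4a^2 + 4a = 4a(a+1).
Since a and a+1 are consecutive, a(a+1) is even, and 4·(even) is a multiple of 8.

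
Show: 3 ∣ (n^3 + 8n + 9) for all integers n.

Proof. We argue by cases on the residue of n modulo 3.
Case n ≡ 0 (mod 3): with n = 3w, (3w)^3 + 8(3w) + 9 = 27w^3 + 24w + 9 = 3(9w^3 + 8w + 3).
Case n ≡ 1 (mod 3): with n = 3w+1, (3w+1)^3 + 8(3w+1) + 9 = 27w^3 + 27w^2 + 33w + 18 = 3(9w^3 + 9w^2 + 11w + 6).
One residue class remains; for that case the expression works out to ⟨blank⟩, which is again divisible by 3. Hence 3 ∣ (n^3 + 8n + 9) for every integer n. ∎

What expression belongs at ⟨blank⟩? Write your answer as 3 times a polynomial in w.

The residues treated are {0, 1}, so the missing case is n ≡ 2 (mod 3); write n = 3w+2.
Then (3w+2)^3 + 8(3w+2) + 9 = 27w^3 + 54w^2 + 60w + 33 = 3(9w^3 + 18w^2 + 20w + 11).

3(9w^3 + 18w^2 + 20w + 11)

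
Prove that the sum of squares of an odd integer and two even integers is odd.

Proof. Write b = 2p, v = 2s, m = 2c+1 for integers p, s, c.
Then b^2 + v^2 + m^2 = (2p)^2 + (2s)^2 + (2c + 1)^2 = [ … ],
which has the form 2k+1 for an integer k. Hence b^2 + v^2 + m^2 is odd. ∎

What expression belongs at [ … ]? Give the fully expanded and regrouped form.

2(2c^2 + 2c + 2p^2 + 2s^2) + 1

(2p)^2 + (2s)^2 + (2c + 1)^2 = 4c^2 + 4c + 4p^2 + 4s^2 + 1
= 2(2c^2 + 2c + 2p^2 + 2s^2) + 1.
Since 2c^2 + 2c + 2p^2 + 2s^2 is an integer, the sum of squares is of the form 2k+1 for an integer k.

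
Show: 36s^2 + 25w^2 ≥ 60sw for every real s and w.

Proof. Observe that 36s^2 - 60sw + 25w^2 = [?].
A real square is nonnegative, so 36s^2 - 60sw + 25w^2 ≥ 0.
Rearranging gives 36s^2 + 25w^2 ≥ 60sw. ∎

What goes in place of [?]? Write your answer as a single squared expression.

(6s - 5w)^2

36s^2 - 60sw + 25w^2 is a perfect-square trinomial: the outer terms are (6s)^2 and (5w)^2, and the cross term is -2·6s·5w.
So 36s^2 - 60sw + 25w^2 = (6s - 5w)^2 ≥ 0.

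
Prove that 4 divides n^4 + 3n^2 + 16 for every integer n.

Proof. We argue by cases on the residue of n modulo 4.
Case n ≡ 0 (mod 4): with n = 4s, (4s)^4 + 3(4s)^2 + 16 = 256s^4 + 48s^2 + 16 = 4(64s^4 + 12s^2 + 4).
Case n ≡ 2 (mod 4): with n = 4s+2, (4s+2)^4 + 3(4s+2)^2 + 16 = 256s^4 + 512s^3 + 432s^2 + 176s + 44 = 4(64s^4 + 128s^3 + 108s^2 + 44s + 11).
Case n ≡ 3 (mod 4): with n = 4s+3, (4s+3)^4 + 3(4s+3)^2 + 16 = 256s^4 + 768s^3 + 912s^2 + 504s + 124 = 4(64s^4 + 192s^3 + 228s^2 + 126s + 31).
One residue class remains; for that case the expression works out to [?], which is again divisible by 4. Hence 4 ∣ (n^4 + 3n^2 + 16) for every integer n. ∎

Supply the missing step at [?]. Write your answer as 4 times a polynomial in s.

4(64s^4 + 64s^3 + 36s^2 + 10s + 5)

The residues treated are {0, 2, 3}, so the missing case is n ≡ 1 (mod 4); write n = 4s+1.
Then (4s+1)^4 + 3(4s+1)^2 + 16 = 256s^4 + 256s^3 + 144s^2 + 40s + 20 = 4(64s^4 + 64s^3 + 36s^2 + 10s + 5).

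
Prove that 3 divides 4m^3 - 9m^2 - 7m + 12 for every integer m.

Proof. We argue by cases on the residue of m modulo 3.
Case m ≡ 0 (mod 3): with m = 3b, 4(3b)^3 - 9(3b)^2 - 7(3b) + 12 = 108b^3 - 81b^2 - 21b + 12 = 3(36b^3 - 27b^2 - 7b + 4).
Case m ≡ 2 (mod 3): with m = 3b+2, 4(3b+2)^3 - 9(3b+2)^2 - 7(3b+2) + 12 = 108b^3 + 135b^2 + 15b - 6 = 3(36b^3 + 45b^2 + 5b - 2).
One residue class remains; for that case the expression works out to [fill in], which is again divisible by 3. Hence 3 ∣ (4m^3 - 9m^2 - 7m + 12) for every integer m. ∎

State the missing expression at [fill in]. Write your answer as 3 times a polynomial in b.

The residues treated are {0, 2}, so the missing case is m ≡ 1 (mod 3); write m = 3b+1.
Then 4(3b+1)^3 - 9(3b+1)^2 - 7(3b+1) + 12 = 108b^3 + 27b^2 - 39b = 3(36b^3 + 9b^2 - 13b).

3(36b^3 + 9b^2 - 13b)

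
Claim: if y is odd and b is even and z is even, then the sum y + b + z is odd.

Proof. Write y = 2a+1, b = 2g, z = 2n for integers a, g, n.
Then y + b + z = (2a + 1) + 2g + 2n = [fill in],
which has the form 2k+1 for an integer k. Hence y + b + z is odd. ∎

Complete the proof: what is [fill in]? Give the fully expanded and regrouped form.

(2a + 1) + 2g + 2n = 2a + 2g + 2n + 1
= 2(a + g + n) + 1.
Since a + g + n is an integer, the sum is of the form 2k+1 for an integer k.

2(a + g + n) + 1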